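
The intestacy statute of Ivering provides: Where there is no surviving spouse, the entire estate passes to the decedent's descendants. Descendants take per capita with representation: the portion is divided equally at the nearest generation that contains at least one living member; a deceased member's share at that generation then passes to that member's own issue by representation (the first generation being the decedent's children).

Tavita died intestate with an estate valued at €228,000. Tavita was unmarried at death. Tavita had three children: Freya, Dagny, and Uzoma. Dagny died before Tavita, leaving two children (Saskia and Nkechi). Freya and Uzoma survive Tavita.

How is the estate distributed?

The entire €228,000 passes to the descendants.
That amount (€228,000) is divided into 3 shares of €76,000: Freya and Uzoma each take €76,000; Dagny's €76,000 share passes to Dagny's issue.
Dagny's share (€76,000) is divided into 2 shares of €38,000: Saskia and Nkechi each take €38,000.

Freya: €76,000; Saskia: €38,000; Nkechi: €38,000; Uzoma: €76,000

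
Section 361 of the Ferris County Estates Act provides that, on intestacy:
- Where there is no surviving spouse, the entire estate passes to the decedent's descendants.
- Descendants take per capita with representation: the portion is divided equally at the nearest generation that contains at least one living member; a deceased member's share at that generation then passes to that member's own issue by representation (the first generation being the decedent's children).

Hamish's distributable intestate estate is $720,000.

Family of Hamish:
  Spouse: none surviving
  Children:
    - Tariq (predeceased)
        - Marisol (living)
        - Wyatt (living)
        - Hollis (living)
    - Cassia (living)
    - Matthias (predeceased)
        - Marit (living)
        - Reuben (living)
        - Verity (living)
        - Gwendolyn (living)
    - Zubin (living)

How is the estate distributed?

Marisol: $60,000; Wyatt: $60,000; Hollis: $60,000; Cassia: $180,000; Marit: $45,000; Reuben: $45,000; Verity: $45,000; Gwendolyn: $45,000; Zubin: $180,000

The entire $720,000 passes to the descendants.
That amount ($720,000) is divided into 4 shares of $180,000: Cassia and Zubin each take $180,000; Tariq's $180,000 share passes to Tariq's issue; Matthias's $180,000 share passes to Matthias's issue.
Tariq's share ($180,000) is divided into 3 shares of $60,000: Marisol, Wyatt, and Hollis each take $60,000.
Matthias's share ($180,000) is divided into 4 shares of $45,000: Marit, Reuben, Verity, and Gwendolyn each take $45,000.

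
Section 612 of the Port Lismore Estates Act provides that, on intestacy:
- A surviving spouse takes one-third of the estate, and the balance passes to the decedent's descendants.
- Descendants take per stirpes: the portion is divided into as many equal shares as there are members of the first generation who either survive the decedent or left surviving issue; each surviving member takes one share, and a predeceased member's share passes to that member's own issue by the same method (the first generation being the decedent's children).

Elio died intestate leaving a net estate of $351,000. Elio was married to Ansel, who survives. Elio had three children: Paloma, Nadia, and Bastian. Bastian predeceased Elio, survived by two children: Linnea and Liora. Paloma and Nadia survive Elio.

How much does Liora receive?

Liora receives $39,000.

Ansel takes one-third of $351,000 = $117,000. The remaining $234,000 passes to the descendants.
The descendants' portion ($234,000) is divided into 3 shares of $78,000: Paloma and Nadia each take $78,000; Bastian's $78,000 share passes to Bastian's issue.
Bastian's share ($78,000) is divided into 2 shares of $39,000: Linnea and Liora each take $39,000.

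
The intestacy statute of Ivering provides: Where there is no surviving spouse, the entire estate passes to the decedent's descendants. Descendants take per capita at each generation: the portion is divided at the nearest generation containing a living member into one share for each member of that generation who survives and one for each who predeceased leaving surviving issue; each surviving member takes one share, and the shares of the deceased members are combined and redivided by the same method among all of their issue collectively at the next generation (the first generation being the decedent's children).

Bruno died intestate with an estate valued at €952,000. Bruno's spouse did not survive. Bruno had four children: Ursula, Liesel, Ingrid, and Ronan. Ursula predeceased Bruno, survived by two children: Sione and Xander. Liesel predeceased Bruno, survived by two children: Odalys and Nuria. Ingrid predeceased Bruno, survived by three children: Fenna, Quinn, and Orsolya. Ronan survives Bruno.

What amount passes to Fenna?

Fenna receives €102,000.

The entire €952,000 passes to the descendants.
That amount (€952,000) is divided at the children's generation into 4 shares of €238,000. Ronan takes €238,000. The 3 shares of the deceased (Ursula, Liesel, and Ingrid) are combined into a pool of €714,000.
That pool (€714,000) is divided at the grandchildren's generation equally among Sione, Xander, Odalys, Nuria, Fenna, Quinn, and Orsolya: €102,000 each.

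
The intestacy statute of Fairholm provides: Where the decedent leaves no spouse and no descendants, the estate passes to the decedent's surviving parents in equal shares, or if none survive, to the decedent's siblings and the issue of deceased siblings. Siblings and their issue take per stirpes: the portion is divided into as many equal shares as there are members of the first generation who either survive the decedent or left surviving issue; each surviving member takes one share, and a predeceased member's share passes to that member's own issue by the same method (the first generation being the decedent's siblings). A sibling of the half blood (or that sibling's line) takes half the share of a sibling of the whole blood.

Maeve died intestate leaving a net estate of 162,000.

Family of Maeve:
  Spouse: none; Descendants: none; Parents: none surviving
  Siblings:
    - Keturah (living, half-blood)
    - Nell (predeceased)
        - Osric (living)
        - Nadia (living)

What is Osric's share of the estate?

The entire 162,000 passes to the siblings and their issue.
Counting each half-blood sibling's line as half a unit, there are 3/2 units in 162,000, so one unit is 108,000. Whole-blood lines (Nell) take 108,000 each; half-blood lines (Keturah) take 54,000 each.
Nell's share (108,000) is divided into 2 shares of 54,000: Osric and Nadia each take 54,000.

Osric receives 54,000.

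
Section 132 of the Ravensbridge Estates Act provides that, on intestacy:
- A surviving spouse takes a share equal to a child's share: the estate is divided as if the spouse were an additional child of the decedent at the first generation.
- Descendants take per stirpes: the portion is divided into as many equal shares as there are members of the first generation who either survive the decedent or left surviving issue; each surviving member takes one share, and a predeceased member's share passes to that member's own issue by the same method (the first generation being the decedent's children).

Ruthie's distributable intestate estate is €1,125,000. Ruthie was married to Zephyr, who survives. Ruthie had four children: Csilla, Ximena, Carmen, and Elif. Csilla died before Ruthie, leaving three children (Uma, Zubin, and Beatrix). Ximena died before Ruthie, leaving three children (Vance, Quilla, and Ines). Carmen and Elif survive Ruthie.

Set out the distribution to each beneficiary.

The spouse counts as an additional share at the children's level, so there are 5 primary shares of €225,000. Zephyr takes one such share (€225,000).
The children's combined portion (€900,000) is divided into 4 shares of €225,000: Carmen and Elif each take €225,000; Csilla's €225,000 share passes to Csilla's issue; Ximena's €225,000 share passes to Ximena's issue.
Csilla's share (€225,000) is divided into 3 shares of €75,000: Uma, Zubin, and Beatrix each take €75,000.
Ximena's share (€225,000) is divided into 3 shares of €75,000: Vance, Quilla, and Ines each take €75,000.

Zephyr: €225,000; Uma: €75,000; Zubin: €75,000; Beatrix: €75,000; Vance: €75,000; Quilla: €75,000; Ines: €75,000; Carmen: €225,000; Elif: €225,000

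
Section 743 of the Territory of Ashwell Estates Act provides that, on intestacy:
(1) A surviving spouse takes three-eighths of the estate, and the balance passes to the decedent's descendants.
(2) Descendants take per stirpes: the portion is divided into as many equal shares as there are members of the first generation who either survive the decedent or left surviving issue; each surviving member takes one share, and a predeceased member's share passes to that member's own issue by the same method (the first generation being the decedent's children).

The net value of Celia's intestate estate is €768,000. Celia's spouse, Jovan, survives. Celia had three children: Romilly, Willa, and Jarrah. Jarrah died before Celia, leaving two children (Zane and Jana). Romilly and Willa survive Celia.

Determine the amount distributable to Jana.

Jana receives €80,000.

Jovan takes three-eighths of €768,000 = €288,000. The remaining €480,000 passes to the descendants.
The descendants' portion (€480,000) is divided into 3 shares of €160,000: Romilly and Willa each take €160,000; Jarrah's €160,000 share passes to Jarrah's issue.
Jarrah's share (€160,000) is divided into 2 shares of €80,000: Zane and Jana each take €80,000.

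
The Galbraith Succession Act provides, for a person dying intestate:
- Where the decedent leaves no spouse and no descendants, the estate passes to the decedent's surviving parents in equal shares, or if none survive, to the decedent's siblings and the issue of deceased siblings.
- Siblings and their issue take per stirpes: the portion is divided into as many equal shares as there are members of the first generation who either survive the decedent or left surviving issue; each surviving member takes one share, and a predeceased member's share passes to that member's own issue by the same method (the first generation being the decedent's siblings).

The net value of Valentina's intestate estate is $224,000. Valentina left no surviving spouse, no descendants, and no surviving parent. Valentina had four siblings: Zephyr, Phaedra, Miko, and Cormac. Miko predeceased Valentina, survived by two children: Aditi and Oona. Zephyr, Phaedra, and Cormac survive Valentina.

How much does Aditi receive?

The entire $224,000 passes to the siblings and their issue.
That amount ($224,000) is divided into 4 shares of $56,000: Zephyr, Phaedra, and Cormac each take $56,000; Miko's $56,000 share passes to Miko's issue.
Miko's share ($56,000) is divided into 2 shares of $28,000: Aditi and Oona each take $28,000.

Aditi receives $28,000.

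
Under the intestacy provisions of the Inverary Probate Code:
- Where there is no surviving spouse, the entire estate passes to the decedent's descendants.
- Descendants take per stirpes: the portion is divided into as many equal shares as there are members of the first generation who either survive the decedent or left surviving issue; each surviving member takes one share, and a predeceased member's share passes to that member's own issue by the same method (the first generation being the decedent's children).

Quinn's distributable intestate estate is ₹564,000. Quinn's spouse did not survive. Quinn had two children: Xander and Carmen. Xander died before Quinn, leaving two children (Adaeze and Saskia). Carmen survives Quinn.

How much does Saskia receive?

Saskia receives ₹141,000.

The entire ₹564,000 passes to the descendants.
That amount (₹564,000) is divided into 2 shares of ₹282,000: Carmen takes ₹282,000; Xander's ₹282,000 share passes to Xander's issue.
Xander's share (₹282,000) is divided into 2 shares of ₹141,000: Adaeze and Saskia each take ₹141,000.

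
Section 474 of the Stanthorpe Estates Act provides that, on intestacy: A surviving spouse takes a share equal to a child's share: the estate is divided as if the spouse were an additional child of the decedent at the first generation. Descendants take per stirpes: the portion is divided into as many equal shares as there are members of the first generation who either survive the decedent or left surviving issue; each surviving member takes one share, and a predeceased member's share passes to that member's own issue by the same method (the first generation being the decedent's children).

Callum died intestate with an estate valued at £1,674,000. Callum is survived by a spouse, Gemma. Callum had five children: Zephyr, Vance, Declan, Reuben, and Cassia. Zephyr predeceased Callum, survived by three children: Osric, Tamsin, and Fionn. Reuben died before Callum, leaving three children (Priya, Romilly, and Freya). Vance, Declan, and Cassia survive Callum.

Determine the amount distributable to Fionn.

Fionn receives £93,000.

The spouse counts as an additional share at the children's level, so there are 6 primary shares of £279,000. Gemma takes one such share (£279,000).
The children's combined portion (£1,395,000) is divided into 5 shares of £279,000: Vance, Declan, and Cassia each take £279,000; Zephyr's £279,000 share passes to Zephyr's issue; Reuben's £279,000 share passes to Reuben's issue.
Zephyr's share (£279,000) is divided into 3 shares of £93,000: Osric, Tamsin, and Fionn each take £93,000.
Reuben's share (£279,000) is divided into 3 shares of £93,000: Priya, Romilly, and Freya each take £93,000.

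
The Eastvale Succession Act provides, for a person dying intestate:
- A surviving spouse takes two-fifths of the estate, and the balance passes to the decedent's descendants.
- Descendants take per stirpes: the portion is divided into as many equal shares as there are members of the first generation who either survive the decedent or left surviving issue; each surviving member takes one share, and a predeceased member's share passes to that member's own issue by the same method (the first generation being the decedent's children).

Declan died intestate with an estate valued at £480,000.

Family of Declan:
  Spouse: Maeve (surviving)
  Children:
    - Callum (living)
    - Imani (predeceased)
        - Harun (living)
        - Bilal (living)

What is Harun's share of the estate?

Harun receives £72,000.

Maeve takes two-fifths of £480,000 = £192,000. The remaining £288,000 passes to the descendants.
The descendants' portion (£288,000) is divided into 2 shares of £144,000: Callum takes £144,000; Imani's £144,000 share passes to Imani's issue.
Imani's share (£144,000) is divided into 2 shares of £72,000: Harun and Bilal each take £72,000.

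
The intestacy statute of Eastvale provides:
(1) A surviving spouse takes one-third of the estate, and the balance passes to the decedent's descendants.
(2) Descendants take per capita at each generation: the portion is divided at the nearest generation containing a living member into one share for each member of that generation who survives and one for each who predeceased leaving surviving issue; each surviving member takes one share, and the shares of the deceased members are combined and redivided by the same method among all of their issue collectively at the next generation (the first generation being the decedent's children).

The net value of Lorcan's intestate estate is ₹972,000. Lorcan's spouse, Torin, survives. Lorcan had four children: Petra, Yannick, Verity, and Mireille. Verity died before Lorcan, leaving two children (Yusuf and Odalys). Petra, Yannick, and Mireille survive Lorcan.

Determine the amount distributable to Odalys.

Odalys receives ₹81,000.

Torin takes one-third of ₹972,000 = ₹324,000. The remaining ₹648,000 passes to the descendants.
The descendants' portion (₹648,000) is divided at the children's generation into 4 shares of ₹162,000. Petra, Yannick, and Mireille each take ₹162,000. The remaining share for the deceased Verity (₹162,000) is carried to the next generation.
That pool (₹162,000) is divided at the grandchildren's generation equally among Yusuf and Odalys: ₹81,000 each.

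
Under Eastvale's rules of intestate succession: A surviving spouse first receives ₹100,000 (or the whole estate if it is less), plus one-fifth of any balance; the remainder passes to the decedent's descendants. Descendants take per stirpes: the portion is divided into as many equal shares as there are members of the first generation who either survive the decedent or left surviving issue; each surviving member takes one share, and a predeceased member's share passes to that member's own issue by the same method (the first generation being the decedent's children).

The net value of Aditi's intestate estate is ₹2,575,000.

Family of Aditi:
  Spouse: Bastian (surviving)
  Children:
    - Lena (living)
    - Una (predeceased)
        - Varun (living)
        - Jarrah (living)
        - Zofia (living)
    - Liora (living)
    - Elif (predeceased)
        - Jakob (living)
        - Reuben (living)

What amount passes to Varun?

Varun receives ₹165,000.

Bastian first takes ₹100,000, leaving a balance of ₹2,475,000. Bastian then takes one-fifth of the balance (₹495,000), for a total of ₹595,000. The remaining ₹1,980,000 passes to the descendants.
The descendants' portion (₹1,980,000) is divided into 4 shares of ₹495,000: Lena and Liora each take ₹495,000; Una's ₹495,000 share passes to Una's issue; Elif's ₹495,000 share passes to Elif's issue.
Una's share (₹495,000) is divided into 3 shares of ₹165,000: Varun, Jarrah, and Zofia each take ₹165,000.
Elif's share (₹495,000) is divided into 2 shares of ₹247,500: Jakob and Reuben each take ₹247,500.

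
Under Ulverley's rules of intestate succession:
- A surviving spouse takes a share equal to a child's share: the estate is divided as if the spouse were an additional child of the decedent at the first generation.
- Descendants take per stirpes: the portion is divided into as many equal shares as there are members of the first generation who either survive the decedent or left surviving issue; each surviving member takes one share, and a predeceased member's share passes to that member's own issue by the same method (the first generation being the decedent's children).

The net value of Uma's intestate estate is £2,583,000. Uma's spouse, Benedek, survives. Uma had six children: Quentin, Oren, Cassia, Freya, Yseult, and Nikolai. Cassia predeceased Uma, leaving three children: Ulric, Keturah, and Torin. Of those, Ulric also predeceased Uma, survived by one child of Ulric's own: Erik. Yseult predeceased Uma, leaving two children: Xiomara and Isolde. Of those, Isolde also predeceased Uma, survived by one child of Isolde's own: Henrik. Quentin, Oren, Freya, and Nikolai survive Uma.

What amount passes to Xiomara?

Xiomara receives £184,500.

The spouse counts as an additional share at the children's level, so there are 7 primary shares of £369,000. Benedek takes one such share (£369,000).
The children's combined portion (£2,214,000) is divided into 6 shares of £369,000: Quentin, Oren, Freya, and Nikolai each take £369,000; Cassia's £369,000 share passes to Cassia's issue; Yseult's £369,000 share passes to Yseult's issue.
Cassia's share (£369,000) is divided into 3 shares of £123,000: Keturah and Torin each take £123,000; Ulric's £123,000 share passes to Ulric's issue.
Ulric's share (£123,000) passes entirely to Erik.
Yseult's share (£369,000) is divided into 2 shares of £184,500: Xiomara takes £184,500; Isolde's £184,500 share passes to Isolde's issue.
Isolde's share (£184,500) passes entirely to Henrik.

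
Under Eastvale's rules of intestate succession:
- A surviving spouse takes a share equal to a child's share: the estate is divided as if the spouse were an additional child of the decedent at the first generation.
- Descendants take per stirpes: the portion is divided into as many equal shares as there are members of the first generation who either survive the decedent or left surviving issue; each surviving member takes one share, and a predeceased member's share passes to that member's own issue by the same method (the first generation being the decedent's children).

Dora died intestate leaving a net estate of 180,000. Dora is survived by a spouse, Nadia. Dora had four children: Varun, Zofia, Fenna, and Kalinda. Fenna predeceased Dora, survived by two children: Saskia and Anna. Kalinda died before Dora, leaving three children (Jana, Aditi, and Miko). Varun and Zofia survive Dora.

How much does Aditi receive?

The spouse counts as an additional share at the children's level, so there are 5 primary shares of 36,000. Nadia takes one such share (36,000).
The children's combined portion (144,000) is divided into 4 shares of 36,000: Varun and Zofia each take 36,000; Fenna's 36,000 share passes to Fenna's issue; Kalinda's 36,000 share passes to Kalinda's issue.
Fenna's share (36,000) is divided into 2 shares of 18,000: Saskia and Anna each take 18,000.
Kalinda's share (36,000) is divided into 3 shares of 12,000: Jana, Aditi, and Miko each take 12,000.

Aditi receives 12,000.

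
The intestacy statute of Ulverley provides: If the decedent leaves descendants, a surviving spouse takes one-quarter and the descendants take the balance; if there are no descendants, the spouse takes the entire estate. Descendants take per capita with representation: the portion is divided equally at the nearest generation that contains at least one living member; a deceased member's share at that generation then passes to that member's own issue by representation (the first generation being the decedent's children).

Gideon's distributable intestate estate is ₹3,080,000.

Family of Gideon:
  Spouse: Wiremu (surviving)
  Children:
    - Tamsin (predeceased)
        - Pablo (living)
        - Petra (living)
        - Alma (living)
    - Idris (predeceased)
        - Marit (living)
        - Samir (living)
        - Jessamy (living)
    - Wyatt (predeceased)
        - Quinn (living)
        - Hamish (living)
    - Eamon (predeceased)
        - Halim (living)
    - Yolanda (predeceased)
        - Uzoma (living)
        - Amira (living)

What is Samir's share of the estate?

Wiremu takes one-quarter of ₹3,080,000 = ₹770,000. The remaining ₹2,310,000 passes to the descendants.
No child survives, so the initial division is made at the grandchildren's generation.
The descendants' portion (₹2,310,000) is divided into 11 shares of ₹210,000: Pablo, Petra, Alma, Marit, Samir, Jessamy, Quinn, Hamish, Halim, Uzoma, and Amira each take ₹210,000.

Samir receives ₹210,000.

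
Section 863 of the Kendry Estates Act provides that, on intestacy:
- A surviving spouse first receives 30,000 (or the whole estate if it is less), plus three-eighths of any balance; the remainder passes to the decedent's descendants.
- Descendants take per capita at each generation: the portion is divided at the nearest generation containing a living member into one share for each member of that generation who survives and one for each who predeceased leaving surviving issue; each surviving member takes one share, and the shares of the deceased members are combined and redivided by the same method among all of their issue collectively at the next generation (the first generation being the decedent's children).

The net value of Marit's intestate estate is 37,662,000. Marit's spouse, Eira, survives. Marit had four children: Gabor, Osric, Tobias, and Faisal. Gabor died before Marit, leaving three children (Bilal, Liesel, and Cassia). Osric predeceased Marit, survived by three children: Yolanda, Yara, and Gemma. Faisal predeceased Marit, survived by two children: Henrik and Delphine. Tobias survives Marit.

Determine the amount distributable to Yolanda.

Eira first takes 30,000, leaving a balance of 37,632,000. Eira then takes three-eighths of the balance (14,112,000), for a total of 14,142,000. The remaining 23,520,000 passes to the descendants.
The descendants' portion (23,520,000) is divided at the children's generation into 4 shares of 5,880,000. Tobias takes 5,880,000. The 3 shares of the deceased (Gabor, Osric, and Faisal) are combined into a pool of 17,640,000.
That pool (17,640,000) is divided at the grandchildren's generation equally among Bilal, Liesel, Cassia, Yolanda, Yara, Gemma, Henrik, and Delphine: 2,205,000 each.

Yolanda receives 2,205,000.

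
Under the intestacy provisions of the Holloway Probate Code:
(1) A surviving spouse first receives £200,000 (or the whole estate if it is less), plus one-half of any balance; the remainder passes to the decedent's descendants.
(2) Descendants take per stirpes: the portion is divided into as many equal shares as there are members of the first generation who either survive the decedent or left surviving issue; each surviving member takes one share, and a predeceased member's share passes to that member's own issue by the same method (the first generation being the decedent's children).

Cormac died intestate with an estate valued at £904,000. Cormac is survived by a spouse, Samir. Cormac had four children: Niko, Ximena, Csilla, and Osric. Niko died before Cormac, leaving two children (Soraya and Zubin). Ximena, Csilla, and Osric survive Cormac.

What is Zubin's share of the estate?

Samir first takes £200,000, leaving a balance of £704,000. Samir then takes one-half of the balance (£352,000), for a total of £552,000. The remaining £352,000 passes to the descendants.
The descendants' portion (£352,000) is divided into 4 shares of £88,000: Ximena, Csilla, and Osric each take £88,000; Niko's £88,000 share passes to Niko's issue.
Niko's share (£88,000) is divided into 2 shares of £44,000: Soraya and Zubin each take £44,000.

Zubin receives £44,000.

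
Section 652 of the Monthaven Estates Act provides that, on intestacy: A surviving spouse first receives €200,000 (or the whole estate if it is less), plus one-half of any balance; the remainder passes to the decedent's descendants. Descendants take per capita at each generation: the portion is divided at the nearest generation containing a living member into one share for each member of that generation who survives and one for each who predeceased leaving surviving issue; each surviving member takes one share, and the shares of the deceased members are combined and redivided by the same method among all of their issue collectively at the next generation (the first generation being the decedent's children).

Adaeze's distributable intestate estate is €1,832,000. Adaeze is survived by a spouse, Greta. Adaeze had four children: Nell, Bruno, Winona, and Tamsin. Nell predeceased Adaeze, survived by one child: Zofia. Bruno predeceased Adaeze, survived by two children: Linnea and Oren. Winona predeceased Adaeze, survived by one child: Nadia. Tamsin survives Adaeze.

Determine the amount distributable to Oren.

Greta first takes €200,000, leaving a balance of €1,632,000. Greta then takes one-half of the balance (€816,000), for a total of €1,016,000. The remaining €816,000 passes to the descendants.
The descendants' portion (€816,000) is divided at the children's generation into 4 shares of €204,000. Tamsin takes €204,000. The 3 shares of the deceased (Nell, Bruno, and Winona) are combined into a pool of €612,000.
That pool (€612,000) is divided at the grandchildren's generation equally among Zofia, Linnea, Oren, and Nadia: €153,000 each.

Oren receives €153,000.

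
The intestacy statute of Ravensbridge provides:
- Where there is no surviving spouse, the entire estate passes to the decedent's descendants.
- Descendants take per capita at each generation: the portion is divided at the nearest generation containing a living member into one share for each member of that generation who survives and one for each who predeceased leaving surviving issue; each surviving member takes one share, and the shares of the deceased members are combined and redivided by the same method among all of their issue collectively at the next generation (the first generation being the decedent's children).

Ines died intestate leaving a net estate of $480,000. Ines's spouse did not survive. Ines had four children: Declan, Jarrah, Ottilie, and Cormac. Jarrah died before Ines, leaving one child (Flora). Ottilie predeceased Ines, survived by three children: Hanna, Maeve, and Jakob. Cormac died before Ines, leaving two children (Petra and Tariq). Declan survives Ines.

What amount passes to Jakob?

The entire $480,000 passes to the descendants.
That amount ($480,000) is divided at the children's generation into 4 shares of $120,000. Declan takes $120,000. The 3 shares of the deceased (Jarrah, Ottilie, and Cormac) are combined into a pool of $360,000.
That pool ($360,000) is divided at the grandchildren's generation equally among Flora, Hanna, Maeve, Jakob, Petra, and Tariq: $60,000 each.

Jakob receives $60,000.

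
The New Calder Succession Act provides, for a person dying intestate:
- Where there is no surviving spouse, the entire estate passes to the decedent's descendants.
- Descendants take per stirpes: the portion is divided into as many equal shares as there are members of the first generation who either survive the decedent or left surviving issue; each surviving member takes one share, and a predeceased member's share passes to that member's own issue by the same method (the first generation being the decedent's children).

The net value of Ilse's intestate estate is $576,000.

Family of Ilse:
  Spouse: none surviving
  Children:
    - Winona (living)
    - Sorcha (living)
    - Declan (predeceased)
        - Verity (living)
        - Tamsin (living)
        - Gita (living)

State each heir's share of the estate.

The entire $576,000 passes to the descendants.
That amount ($576,000) is divided into 3 shares of $192,000: Winona and Sorcha each take $192,000; Declan's $192,000 share passes to Declan's issue.
Declan's share ($192,000) is divided into 3 shares of $64,000: Verity, Tamsin, and Gita each take $64,000.

Winona: $192,000; Sorcha: $192,000; Verity: $64,000; Tamsin: $64,000; Gita: $64,000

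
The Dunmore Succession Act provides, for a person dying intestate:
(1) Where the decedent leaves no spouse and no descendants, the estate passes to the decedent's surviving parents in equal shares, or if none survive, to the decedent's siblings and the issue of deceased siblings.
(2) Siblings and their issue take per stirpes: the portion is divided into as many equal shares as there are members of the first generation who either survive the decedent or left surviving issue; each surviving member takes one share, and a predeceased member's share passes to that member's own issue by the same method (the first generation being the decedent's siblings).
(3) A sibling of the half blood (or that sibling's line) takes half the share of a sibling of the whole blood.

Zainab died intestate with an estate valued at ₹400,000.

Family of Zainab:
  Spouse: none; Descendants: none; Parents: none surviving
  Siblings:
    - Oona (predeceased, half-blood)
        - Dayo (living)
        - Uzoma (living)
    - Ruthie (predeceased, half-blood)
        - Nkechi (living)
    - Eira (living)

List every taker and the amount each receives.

Dayo: ₹50,000; Uzoma: ₹50,000; Nkechi: ₹100,000; Eira: ₹200,000

The entire ₹400,000 passes to the siblings and their issue.
Counting each half-blood sibling's line as half a unit, there are 2 units in ₹400,000, so one unit is ₹200,000. Whole-blood lines (Eira) take ₹200,000 each; half-blood lines (Oona and Ruthie) take ₹100,000 each.
Oona's share (₹100,000) is divided into 2 shares of ₹50,000: Dayo and Uzoma each take ₹50,000.
Ruthie's share (₹100,000) passes entirely to Nkechi.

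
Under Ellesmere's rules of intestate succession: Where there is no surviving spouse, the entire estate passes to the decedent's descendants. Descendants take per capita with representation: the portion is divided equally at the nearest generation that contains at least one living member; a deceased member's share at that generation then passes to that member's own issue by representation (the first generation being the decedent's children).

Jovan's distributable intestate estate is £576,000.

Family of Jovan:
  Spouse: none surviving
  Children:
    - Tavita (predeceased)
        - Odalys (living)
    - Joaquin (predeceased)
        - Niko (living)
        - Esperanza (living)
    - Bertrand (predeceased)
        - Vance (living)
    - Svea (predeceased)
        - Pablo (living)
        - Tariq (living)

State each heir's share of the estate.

Odalys: £96,000; Niko: £96,000; Esperanza: £96,000; Vance: £96,000; Pablo: £96,000; Tariq: £96,000

The entire £576,000 passes to the descendants.
No child survives, so the initial division is made at the grandchildren's generation.
That amount (£576,000) is divided into 6 shares of £96,000: Odalys, Niko, Esperanza, Vance, Pablo, and Tariq each take £96,000.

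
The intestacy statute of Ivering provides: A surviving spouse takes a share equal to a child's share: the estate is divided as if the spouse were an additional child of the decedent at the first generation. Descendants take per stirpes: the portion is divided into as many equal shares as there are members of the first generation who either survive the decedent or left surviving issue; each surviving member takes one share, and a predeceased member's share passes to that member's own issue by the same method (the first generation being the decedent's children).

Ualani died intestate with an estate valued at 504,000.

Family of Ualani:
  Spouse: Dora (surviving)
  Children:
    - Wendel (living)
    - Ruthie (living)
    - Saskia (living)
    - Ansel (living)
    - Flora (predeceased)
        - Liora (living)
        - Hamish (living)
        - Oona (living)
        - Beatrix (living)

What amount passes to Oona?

The spouse counts as an additional share at the children's level, so there are 6 primary shares of 84,000. Dora takes one such share (84,000).
The children's combined portion (420,000) is divided into 5 shares of 84,000: Wendel, Ruthie, Saskia, and Ansel each take 84,000; Flora's 84,000 share passes to Flora's issue.
Flora's share (84,000) is divided into 4 shares of 21,000: Liora, Hamish, Oona, and Beatrix each take 21,000.

Oona receives 21,000.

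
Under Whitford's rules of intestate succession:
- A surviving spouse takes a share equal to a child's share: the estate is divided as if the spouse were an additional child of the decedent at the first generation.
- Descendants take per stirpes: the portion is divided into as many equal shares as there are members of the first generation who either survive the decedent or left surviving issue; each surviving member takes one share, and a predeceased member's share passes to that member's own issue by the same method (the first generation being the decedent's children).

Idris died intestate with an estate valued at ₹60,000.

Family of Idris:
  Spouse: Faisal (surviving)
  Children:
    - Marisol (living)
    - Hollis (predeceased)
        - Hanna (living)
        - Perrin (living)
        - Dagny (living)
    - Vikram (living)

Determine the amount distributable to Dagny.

Dagny receives ₹5,000.

The spouse counts as an additional share at the children's level, so there are 4 primary shares of ₹15,000. Faisal takes one such share (₹15,000).
The children's combined portion (₹45,000) is divided into 3 shares of ₹15,000: Marisol and Vikram each take ₹15,000; Hollis's ₹15,000 share passes to Hollis's issue.
Hollis's share (₹15,000) is divided into 3 shares of ₹5,000: Hanna, Perrin, and Dagny each take ₹5,000.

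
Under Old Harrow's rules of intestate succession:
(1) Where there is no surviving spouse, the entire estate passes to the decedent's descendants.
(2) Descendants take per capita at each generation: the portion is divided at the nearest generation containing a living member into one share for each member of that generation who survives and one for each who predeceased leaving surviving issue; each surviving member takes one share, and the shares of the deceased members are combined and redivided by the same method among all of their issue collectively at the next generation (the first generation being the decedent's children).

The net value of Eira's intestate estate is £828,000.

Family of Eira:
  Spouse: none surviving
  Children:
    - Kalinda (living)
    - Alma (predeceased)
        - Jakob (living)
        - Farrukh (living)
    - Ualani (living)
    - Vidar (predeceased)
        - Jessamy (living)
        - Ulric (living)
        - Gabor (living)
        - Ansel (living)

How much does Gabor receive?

The entire £828,000 passes to the descendants.
That amount (£828,000) is divided at the children's generation into 4 shares of £207,000. Kalinda and Ualani each take £207,000. The 2 shares of the deceased (Alma and Vidar) are combined into a pool of £414,000.
That pool (£414,000) is divided at the grandchildren's generation equally among Jakob, Farrukh, Jessamy, Ulric, Gabor, and Ansel: £69,000 each.

Gabor receives £69,000.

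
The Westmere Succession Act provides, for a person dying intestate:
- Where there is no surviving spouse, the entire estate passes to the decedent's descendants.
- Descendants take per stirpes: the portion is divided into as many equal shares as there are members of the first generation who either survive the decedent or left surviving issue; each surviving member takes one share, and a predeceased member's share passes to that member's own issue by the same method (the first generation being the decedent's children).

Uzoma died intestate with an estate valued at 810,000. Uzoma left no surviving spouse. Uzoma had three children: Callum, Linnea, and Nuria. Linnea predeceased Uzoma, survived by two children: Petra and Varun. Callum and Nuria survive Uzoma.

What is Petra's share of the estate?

The entire 810,000 passes to the descendants.
That amount (810,000) is divided into 3 shares of 270,000: Callum and Nuria each take 270,000; Linnea's 270,000 share passes to Linnea's issue.
Linnea's share (270,000) is divided into 2 shares of 135,000: Petra and Varun each take 135,000.

Petra receives 135,000.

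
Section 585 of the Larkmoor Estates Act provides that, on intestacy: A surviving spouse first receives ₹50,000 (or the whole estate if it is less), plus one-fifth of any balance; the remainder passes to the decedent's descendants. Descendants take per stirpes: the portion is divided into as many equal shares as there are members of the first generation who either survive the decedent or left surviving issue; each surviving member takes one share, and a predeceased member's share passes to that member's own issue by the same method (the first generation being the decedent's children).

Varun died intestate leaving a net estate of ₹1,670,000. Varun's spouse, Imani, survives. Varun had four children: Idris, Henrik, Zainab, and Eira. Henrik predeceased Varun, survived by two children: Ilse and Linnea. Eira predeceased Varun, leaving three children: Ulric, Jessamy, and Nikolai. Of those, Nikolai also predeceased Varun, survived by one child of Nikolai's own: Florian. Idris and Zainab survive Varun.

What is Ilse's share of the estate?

Ilse receives ₹162,000.

Imani first takes ₹50,000, leaving a balance of ₹1,620,000. Imani then takes one-fifth of the balance (₹324,000), for a total of ₹374,000. The remaining ₹1,296,000 passes to the descendants.
The descendants' portion (₹1,296,000) is divided into 4 shares of ₹324,000: Idris and Zainab each take ₹324,000; Henrik's ₹324,000 share passes to Henrik's issue; Eira's ₹324,000 share passes to Eira's issue.
Henrik's share (₹324,000) is divided into 2 shares of ₹162,000: Ilse and Linnea each take ₹162,000.
Eira's share (₹324,000) is divided into 3 shares of ₹108,000: Ulric and Jessamy each take ₹108,000; Nikolai's ₹108,000 share passes to Nikolai's issue.
Nikolai's share (₹108,000) passes entirely to Florian.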